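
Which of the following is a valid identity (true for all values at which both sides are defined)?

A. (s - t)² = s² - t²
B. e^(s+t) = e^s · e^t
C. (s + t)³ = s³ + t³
B

A: fails at (1, 5) — LHS = 16, RHS = -24.
B: holds — e.g. at (3, 5), both sides equal e^8 ≈ 2981.
C: fails at (2, 2) — LHS = 64, RHS = 16.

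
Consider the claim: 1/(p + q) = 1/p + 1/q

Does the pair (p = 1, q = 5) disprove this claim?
Substituting p = 1, q = 5:
LHS = 1/(1 + 5) = 1/6
RHS = 1/1 + 1/5 = 6/5

Since LHS ≠ RHS, this pair disproves the claim.

Answer: Yes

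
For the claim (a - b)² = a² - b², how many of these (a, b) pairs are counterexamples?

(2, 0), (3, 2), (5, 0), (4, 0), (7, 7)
Testing each pair:
(2, 0): LHS = 4, RHS = 4 → satisfies claim
(3, 2): LHS = 1, RHS = 5 → counterexample
(5, 0): LHS = 25, RHS = 25 → satisfies claim
(4, 0): LHS = 16, RHS = 16 → satisfies claim
(7, 7): LHS = 0, RHS = 0 → satisfies claim

That makes 1 counterexample.

Answer: 1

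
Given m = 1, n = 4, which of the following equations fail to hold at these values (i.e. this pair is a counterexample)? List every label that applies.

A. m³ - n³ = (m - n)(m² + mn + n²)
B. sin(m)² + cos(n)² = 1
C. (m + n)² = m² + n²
B, C

Evaluating each claim at the given values:
A. LHS = -63, RHS = -63 → holds here (LHS = RHS)
B. LHS = cos(4)² + sin(1)² ≈ 1.135, RHS = 1 → fails here (LHS ≠ RHS)
C. LHS = 25, RHS = 17 → fails here (LHS ≠ RHS)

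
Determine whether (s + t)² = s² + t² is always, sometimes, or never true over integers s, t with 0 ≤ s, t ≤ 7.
It holds at (s, t) = (1, 0) (both sides equal 1), but fails at (s, t) = (5, 4) (LHS = 81, RHS = 41).

Answer: Sometimes true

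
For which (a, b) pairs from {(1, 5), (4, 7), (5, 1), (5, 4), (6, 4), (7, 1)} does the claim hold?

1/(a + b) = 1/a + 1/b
Testing each pair:
(1, 5): LHS = 1/6, RHS = 6/5 → fails
(4, 7): LHS = 1/11, RHS = 11/28 → fails
(5, 1): LHS = 1/6, RHS = 6/5 → fails
(5, 4): LHS = 1/9, RHS = 9/20 → fails
(6, 4): LHS = 1/10, RHS = 5/12 → fails
(7, 1): LHS = 1/8, RHS = 8/7 → fails

No pair satisfies the claim.

Answer: None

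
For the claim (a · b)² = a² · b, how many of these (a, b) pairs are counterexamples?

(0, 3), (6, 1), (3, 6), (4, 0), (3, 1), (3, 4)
Testing each pair:
(0, 3): LHS = 0, RHS = 0 → satisfies claim
(6, 1): LHS = 36, RHS = 36 → satisfies claim
(3, 6): LHS = 324, RHS = 54 → counterexample
(4, 0): LHS = 0, RHS = 0 → satisfies claim
(3, 1): LHS = 9, RHS = 9 → satisfies claim
(3, 4): LHS = 144, RHS = 36 → counterexample

That makes 2 counterexamples.

Answer: 2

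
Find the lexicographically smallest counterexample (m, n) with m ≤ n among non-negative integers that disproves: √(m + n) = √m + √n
Substituting (1, 1) into the claim:
LHS = √(1 + 1) = √(2) ≈ 1.414
RHS = √1 + √1 = 2

Since LHS ≠ RHS, this pair disproves the claim, and no lexicographically smaller pair (m ≤ n, non-negative integers) does.

For instance (1, 5) is also a counterexample (LHS = √(6) ≈ 2.449, RHS = 1 + √(5) ≈ 3.236), but it's lexicographically larger.

Answer: (m, n) = (1, 1)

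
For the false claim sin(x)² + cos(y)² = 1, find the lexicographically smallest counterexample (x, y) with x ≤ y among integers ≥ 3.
At (3, 3): both sides equal 1, so it holds there.

Substituting (3, 4) into the claim:
LHS = sin(3)² + cos(4)² ≈ 0.4472
RHS = 1

Since LHS ≠ RHS, this pair disproves the claim, and no lexicographically smaller pair (x ≤ y, integers ≥ 3) does.

For instance (5, 7) is also a counterexample (LHS = cos(7)² + sin(5)² ≈ 1.488, RHS = 1), but it's lexicographically larger.

Answer: (x, y) = (3, 4)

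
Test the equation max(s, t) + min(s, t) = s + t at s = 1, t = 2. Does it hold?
Substituting s = 1, t = 2:

LHS = max(1, 2) + min(1, 2) = 3
RHS = 1 + 2 = 3

LHS = RHS, so the equation holds at this point.

Answer: Holds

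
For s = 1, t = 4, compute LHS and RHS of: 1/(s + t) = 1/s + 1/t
LHS = 1/(1 + 4) = 1/5
RHS = 1/1 + 1/4 = 5/4

LHS ≠ RHS, so the equation does not hold here.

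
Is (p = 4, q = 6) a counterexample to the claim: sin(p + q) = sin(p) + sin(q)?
Yes

Substituting p = 4, q = 6:
LHS = sin(4 + 6) = sin(10) ≈ -0.544
RHS = sin(4) + sin(6) ≈ -1.036

Since LHS ≠ RHS, this pair disproves the claim.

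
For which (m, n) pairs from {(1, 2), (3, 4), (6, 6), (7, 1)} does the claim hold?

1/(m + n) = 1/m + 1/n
Testing each pair:
(1, 2): LHS = 1/3, RHS = 3/2 → fails
(3, 4): LHS = 1/7, RHS = 7/12 → fails
(6, 6): LHS = 1/12, RHS = 1/3 → fails
(7, 1): LHS = 1/8, RHS = 8/7 → fails

No pair satisfies the claim.

Answer: None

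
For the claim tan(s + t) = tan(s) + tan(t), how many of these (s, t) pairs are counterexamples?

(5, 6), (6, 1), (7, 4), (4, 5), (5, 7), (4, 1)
Testing each pair:
(5, 6): LHS = tan(11) ≈ -226, RHS = tan(5) + tan(6) ≈ -3.672 → counterexample
(6, 1): LHS = tan(7) ≈ 0.8714, RHS = tan(6) + tan(1) ≈ 1.266 → counterexample
(7, 4): LHS = tan(11) ≈ -226, RHS = tan(7) + tan(4) ≈ 2.029 → counterexample
(4, 5): LHS = tan(9) ≈ -0.4523, RHS = tan(5) + tan(4) ≈ -2.223 → counterexample
(5, 7): LHS = tan(12) ≈ -0.6359, RHS = tan(5) + tan(7) ≈ -2.509 → counterexample
(4, 1): LHS = tan(5) ≈ -3.381, RHS = tan(4) + tan(1) ≈ 2.715 → counterexample

That makes 6 counterexamples.

Answer: 6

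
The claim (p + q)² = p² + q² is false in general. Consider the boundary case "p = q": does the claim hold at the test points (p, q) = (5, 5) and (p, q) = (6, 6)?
At (5, 5): LHS = 100 ≠ RHS = 50
At (6, 6): LHS = 144 ≠ RHS = 72

Answer: No, fails at both test points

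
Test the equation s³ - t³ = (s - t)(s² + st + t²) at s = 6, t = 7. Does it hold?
Holds

Substituting s = 6, t = 7:

LHS = 6³ - 7³ = -127
RHS = (6 - 7)(6² + 6·7 + 7²) = -127

LHS = RHS, so the equation holds at this point.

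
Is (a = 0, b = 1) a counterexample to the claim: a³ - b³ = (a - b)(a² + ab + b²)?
Substituting a = 0, b = 1:
LHS = 0³ - 1³ = -1
RHS = (0 - 1)(0² + 0·1 + 1²) = -1

The sides agree, so this pair does not disprove the claim.

Answer: No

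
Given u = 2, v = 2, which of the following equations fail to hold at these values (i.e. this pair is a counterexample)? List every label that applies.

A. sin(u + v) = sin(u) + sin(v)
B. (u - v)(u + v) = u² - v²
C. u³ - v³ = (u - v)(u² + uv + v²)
A

Evaluating each claim at the given values:
A. LHS = sin(4) ≈ -0.7568, RHS = 2·sin(2) ≈ 1.819 → fails here (LHS ≠ RHS)
B. LHS = 0, RHS = 0 → holds here (LHS = RHS)
C. LHS = 0, RHS = 0 → holds here (LHS = RHS)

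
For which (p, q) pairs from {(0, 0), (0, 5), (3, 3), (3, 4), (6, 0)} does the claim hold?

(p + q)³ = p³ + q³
(0, 0), (0, 5), (6, 0)

Testing each pair:
(0, 0): LHS = 0, RHS = 0 → holds
(0, 5): LHS = 125, RHS = 125 → holds
(3, 3): LHS = 216, RHS = 54 → fails
(3, 4): LHS = 343, RHS = 91 → fails
(6, 0): LHS = 216, RHS = 216 → holds

3 of 5 pairs satisfy the claim.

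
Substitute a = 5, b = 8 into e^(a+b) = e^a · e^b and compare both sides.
LHS = e^(5+8) = e^13 ≈ 442413.4
RHS = e^5 · e^8 = e^13 ≈ 442413.4

LHS = RHS: the two sides agree.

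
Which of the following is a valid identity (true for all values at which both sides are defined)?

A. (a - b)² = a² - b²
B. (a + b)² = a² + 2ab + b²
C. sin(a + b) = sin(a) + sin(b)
A: fails at (4, 6) — LHS = 4, RHS = -20.
B: holds — e.g. at (2, 4), both sides equal 36.
C: fails at (5, 5) — LHS = sin(10) ≈ -0.544, RHS = 2·sin(5) ≈ -1.918.

Answer: B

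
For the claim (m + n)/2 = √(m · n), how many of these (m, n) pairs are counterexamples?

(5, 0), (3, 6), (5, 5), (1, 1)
2

Testing each pair:
(5, 0): LHS = 5/2, RHS = 0 → counterexample
(3, 6): LHS = 9/2, RHS = 3·√(2) ≈ 4.243 → counterexample
(5, 5): LHS = 5, RHS = 5 → satisfies claim
(1, 1): LHS = 1, RHS = 1 → satisfies claim

That makes 2 counterexamples.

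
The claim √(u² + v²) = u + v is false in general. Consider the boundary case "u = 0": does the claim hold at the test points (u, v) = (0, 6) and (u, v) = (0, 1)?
At (0, 6): LHS = 6, RHS = 6 → equal
At (0, 1): LHS = 1, RHS = 1 → equal

So the claim does hold at both of these boundary points, even though it is not an identity.

Answer: Yes, holds at both test points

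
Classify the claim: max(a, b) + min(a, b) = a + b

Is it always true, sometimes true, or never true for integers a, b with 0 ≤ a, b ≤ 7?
Always true

The identity holds for every pair in the range. For instance at (a, b) = (6, 5): both sides equal 11.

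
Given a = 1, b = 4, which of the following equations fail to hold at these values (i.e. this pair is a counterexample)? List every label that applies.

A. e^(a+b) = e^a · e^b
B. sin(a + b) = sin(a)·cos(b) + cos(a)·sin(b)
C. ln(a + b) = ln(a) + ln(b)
C

Evaluating each claim at the given values:
A. LHS = e^5 ≈ 148.4, RHS = e^5 ≈ 148.4 → holds here (LHS = RHS)
B. LHS = sin(5) ≈ -0.9589, RHS = sin(1)·cos(4) + sin(4)·cos(1) ≈ -0.9589 → holds here (LHS = RHS)
C. LHS = ln(5) ≈ 1.609, RHS = ln(4) ≈ 1.386 → fails here (LHS ≠ RHS)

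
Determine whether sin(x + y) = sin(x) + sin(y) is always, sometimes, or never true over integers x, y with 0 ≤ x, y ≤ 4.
It holds at (x, y) = (1, 0) (both sides equal sin(1) ≈ 0.8415), but fails at (x, y) = (2, 4) (LHS = sin(6) ≈ -0.2794, RHS = sin(4) + sin(2) ≈ 0.1525).

Answer: Sometimes true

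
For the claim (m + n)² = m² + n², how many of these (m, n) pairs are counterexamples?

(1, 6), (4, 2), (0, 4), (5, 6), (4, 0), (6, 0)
3

Testing each pair:
(1, 6): LHS = 49, RHS = 37 → counterexample
(4, 2): LHS = 36, RHS = 20 → counterexample
(0, 4): LHS = 16, RHS = 16 → satisfies claim
(5, 6): LHS = 121, RHS = 61 → counterexample
(4, 0): LHS = 16, RHS = 16 → satisfies claim
(6, 0): LHS = 36, RHS = 36 → satisfies claim

That makes 3 counterexamples.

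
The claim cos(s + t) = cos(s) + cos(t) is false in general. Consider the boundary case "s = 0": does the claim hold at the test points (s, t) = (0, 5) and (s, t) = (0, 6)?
No, fails at both test points

At (0, 5): LHS = cos(5) ≈ 0.2837 ≠ RHS = cos(5) + 1 ≈ 1.284
At (0, 6): LHS = cos(6) ≈ 0.9602 ≠ RHS = cos(6) + 1 ≈ 1.96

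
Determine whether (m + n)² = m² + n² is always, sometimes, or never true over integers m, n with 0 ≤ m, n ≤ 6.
Sometimes true

It holds at (m, n) = (0, 4) (both sides equal 16), but fails at (m, n) = (6, 3) (LHS = 81, RHS = 45).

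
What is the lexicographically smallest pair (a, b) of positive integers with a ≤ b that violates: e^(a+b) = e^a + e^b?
(a, b) = (1, 1)

Substituting (1, 1) into the claim:
LHS = e^(1+1) = e^2 ≈ 7.389
RHS = e^1 + e^1 = 2·e ≈ 5.437

Since LHS ≠ RHS, this pair disproves the claim, and no lexicographically smaller pair (a ≤ b, positive integers) does.

For instance (3, 8) is also a counterexample (LHS = e^11 ≈ 59874.1, RHS = e^3 + e^8 ≈ 3001), but it's lexicographically larger.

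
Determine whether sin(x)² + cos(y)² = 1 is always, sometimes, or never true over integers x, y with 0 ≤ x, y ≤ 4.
It holds at (x, y) = (4, 4) (both sides equal 1), but fails at (x, y) = (4, 1) (LHS = cos(1)² + sin(4)² ≈ 0.8647, RHS = 1).

Answer: Sometimes true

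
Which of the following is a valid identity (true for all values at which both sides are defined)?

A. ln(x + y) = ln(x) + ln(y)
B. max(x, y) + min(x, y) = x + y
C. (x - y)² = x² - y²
A: fails at (1, 5) — LHS = ln(6) ≈ 1.792, RHS = ln(5) ≈ 1.609.
B: holds — e.g. at (1, 3), both sides equal 4.
C: fails at (1, 2) — LHS = 1, RHS = -3.

Answer: B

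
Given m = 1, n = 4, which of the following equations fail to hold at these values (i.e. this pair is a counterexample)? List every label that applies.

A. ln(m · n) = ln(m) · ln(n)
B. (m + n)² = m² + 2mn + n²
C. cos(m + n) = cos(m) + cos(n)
Evaluating each claim at the given values:
A. LHS = ln(4) ≈ 1.386, RHS = 0 → fails here (LHS ≠ RHS)
B. LHS = 25, RHS = 25 → holds here (LHS = RHS)
C. LHS = cos(5) ≈ 0.2837, RHS = cos(4) + cos(1) ≈ -0.1133 → fails here (LHS ≠ RHS)

Answer: A, C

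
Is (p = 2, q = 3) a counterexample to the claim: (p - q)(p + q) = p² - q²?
Substituting p = 2, q = 3:
LHS = (2 - 3)(2 + 3) = -5
RHS = 2² - 3² = -5

The sides agree, so this pair does not disprove the claim.

Answer: No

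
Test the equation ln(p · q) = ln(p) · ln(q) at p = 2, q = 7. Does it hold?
Substituting p = 2, q = 7:

LHS = ln(2 · 7) = ln(14) ≈ 2.639
RHS = ln(2) · ln(7) ≈ 1.349

LHS ≠ RHS, so the equation does not hold at this point.

Answer: Fails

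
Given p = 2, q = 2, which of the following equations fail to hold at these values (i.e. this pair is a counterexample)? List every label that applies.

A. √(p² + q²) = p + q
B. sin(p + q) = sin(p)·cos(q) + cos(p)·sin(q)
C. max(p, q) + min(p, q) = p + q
A

Evaluating each claim at the given values:
A. LHS = 2·√(2) ≈ 2.828, RHS = 4 → fails here (LHS ≠ RHS)
B. LHS = sin(4) ≈ -0.7568, RHS = 2·sin(2)·cos(2) ≈ -0.7568 → holds here (LHS = RHS)
C. LHS = 4, RHS = 4 → holds here (LHS = RHS)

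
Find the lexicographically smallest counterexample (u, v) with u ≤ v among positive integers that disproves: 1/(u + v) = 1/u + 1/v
Substituting (1, 1) into the claim:
LHS = 1/(1 + 1) = 1/2
RHS = 1/1 + 1/1 = 2

Since LHS ≠ RHS, this pair disproves the claim, and no lexicographically smaller pair (u ≤ v, positive integers) does.

For instance (3, 3) is also a counterexample (LHS = 1/6, RHS = 2/3), but it's lexicographically larger.

Answer: (u, v) = (1, 1)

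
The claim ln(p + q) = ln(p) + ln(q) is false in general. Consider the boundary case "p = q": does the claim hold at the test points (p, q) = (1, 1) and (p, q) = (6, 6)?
No, fails at both test points

At (1, 1): LHS = ln(2) ≈ 0.6931 ≠ RHS = 0
At (6, 6): LHS = ln(12) ≈ 2.485 ≠ RHS = 2·ln(6) ≈ 3.584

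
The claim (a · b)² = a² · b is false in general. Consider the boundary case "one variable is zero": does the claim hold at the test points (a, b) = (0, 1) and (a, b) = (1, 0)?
At (0, 1): LHS = 0, RHS = 0 → equal
At (1, 0): LHS = 0, RHS = 0 → equal

So the claim does hold at both of these boundary points, even though it is not an identity.

Answer: Yes, holds at both test points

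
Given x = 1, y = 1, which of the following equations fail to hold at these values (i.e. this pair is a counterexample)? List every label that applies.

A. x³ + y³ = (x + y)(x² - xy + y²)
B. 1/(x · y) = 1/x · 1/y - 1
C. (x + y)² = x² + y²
B, C

Evaluating each claim at the given values:
A. LHS = 2, RHS = 2 → holds here (LHS = RHS)
B. LHS = 1, RHS = 0 → fails here (LHS ≠ RHS)
C. LHS = 4, RHS = 2 → fails here (LHS ≠ RHS)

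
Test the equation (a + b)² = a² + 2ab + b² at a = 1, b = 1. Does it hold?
Substituting a = 1, b = 1:

LHS = (1 + 1)² = 4
RHS = 1² + 2·1·1 + 1² = 4

LHS = RHS, so the equation holds at this point.

Answer: Holds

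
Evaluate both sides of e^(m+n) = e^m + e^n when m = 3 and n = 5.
LHS = e^(3+5) = e^8 ≈ 2981
RHS = e^3 + e^5 ≈ 168.5

LHS ≠ RHS (they differ by about 2812), so the equation does not hold here.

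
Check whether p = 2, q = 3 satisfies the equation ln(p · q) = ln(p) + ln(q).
Substituting p = 2, q = 3:

LHS = ln(2 · 3) = ln(6) ≈ 1.792
RHS = ln(2) + ln(3) ≈ 1.792

LHS = RHS, so the equation holds at this point.

Answer: Holds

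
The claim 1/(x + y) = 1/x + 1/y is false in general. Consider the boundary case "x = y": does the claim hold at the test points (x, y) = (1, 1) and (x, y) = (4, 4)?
No, fails at both test points

At (1, 1): LHS = 1/2 ≠ RHS = 2
At (4, 4): LHS = 1/8 ≠ RHS = 1/2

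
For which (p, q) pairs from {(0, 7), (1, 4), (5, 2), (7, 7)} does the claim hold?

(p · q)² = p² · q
(0, 7)

Testing each pair:
(0, 7): LHS = 0, RHS = 0 → holds
(1, 4): LHS = 16, RHS = 4 → fails
(5, 2): LHS = 100, RHS = 50 → fails
(7, 7): LHS = 2401, RHS = 343 → fails

1 of 4 pairs satisfies the claim.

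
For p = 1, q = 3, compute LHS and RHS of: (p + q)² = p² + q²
LHS = (1 + 3)² = 16
RHS = 1² + 3² = 10

LHS ≠ RHS, so the equation does not hold here.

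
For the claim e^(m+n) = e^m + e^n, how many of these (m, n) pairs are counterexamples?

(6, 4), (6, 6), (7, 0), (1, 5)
4

Testing each pair:
(6, 4): LHS = e^10 ≈ 22026.5, RHS = e^4 + e^6 ≈ 458 → counterexample
(6, 6): LHS = e^12 ≈ 162754.8, RHS = 2·e^6 ≈ 806.9 → counterexample
(7, 0): LHS = e^7 ≈ 1097, RHS = 1 + e^7 ≈ 1098 → counterexample
(1, 5): LHS = e^6 ≈ 403.4, RHS = e + e^5 ≈ 151.1 → counterexample

That makes 4 counterexamples.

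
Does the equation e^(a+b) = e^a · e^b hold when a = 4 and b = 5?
Holds

Substituting a = 4, b = 5:

LHS = e^(4+5) = e^9 ≈ 8103
RHS = e^4 · e^5 = e^9 ≈ 8103

LHS = RHS, so the equation holds at this point.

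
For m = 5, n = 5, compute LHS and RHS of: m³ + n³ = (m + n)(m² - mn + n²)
LHS = 5³ + 5³ = 250
RHS = (5 + 5)(5² - 5·5 + 5²) = 250

LHS = RHS: the two sides agree.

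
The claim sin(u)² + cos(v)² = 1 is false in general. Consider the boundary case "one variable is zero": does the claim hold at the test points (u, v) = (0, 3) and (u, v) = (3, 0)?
At (0, 3): LHS = cos(3)² ≈ 0.9801 ≠ RHS = 1
At (3, 0): LHS = sin(3)² + 1 ≈ 1.02 ≠ RHS = 1

Answer: No, fails at both test points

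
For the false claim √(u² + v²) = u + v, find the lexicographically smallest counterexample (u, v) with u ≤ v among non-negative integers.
(u, v) = (1, 1)

Substituting (1, 1) into the claim:
LHS = √(1² + 1²) = √(2) ≈ 1.414
RHS = 1 + 1 = 2

Since LHS ≠ RHS, this pair disproves the claim, and no lexicographically smaller pair (u ≤ v, non-negative integers) does.

For instance (2, 3) is also a counterexample (LHS = √(13) ≈ 3.606, RHS = 5), but it's lexicographically larger.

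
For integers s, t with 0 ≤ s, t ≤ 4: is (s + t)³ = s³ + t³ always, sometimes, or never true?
It holds at (s, t) = (0, 3) (both sides equal 27), but fails at (s, t) = (1, 3) (LHS = 64, RHS = 28).

Answer: Sometimes true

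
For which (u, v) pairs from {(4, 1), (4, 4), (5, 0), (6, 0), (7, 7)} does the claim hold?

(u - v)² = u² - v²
(4, 4), (5, 0), (6, 0), (7, 7)

Testing each pair:
(4, 1): LHS = 9, RHS = 15 → fails
(4, 4): LHS = 0, RHS = 0 → holds
(5, 0): LHS = 25, RHS = 25 → holds
(6, 0): LHS = 36, RHS = 36 → holds
(7, 7): LHS = 0, RHS = 0 → holds

4 of 5 pairs satisfy the claim.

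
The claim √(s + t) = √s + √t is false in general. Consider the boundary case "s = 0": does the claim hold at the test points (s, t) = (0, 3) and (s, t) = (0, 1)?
At (0, 3): LHS = √(3) ≈ 1.732, RHS = √(3) ≈ 1.732 → equal
At (0, 1): LHS = 1, RHS = 1 → equal

So the claim does hold at both of these boundary points, even though it is not an identity.

Answer: Yes, holds at both test points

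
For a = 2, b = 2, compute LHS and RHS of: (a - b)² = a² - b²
LHS = (2 - 2)² = 0
RHS = 2² - 2² = 0

LHS = RHS: the two sides agree.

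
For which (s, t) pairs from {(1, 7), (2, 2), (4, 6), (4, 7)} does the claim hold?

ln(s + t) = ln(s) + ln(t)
(2, 2)

Testing each pair:
(1, 7): LHS = ln(8) ≈ 2.079, RHS = ln(7) ≈ 1.946 → fails
(2, 2): LHS = ln(4) ≈ 1.386, RHS = 2·ln(2) ≈ 1.386 → holds
(4, 6): LHS = ln(10) ≈ 2.303, RHS = ln(4) + ln(6) ≈ 3.178 → fails
(4, 7): LHS = ln(11) ≈ 2.398, RHS = ln(4) + ln(7) ≈ 3.332 → fails

1 of 4 pairs satisfies the claim.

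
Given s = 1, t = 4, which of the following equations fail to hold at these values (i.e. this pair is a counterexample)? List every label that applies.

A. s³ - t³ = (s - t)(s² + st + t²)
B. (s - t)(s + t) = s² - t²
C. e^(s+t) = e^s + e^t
Evaluating each claim at the given values:
A. LHS = -63, RHS = -63 → holds here (LHS = RHS)
B. LHS = -15, RHS = -15 → holds here (LHS = RHS)
C. LHS = e^5 ≈ 148.4, RHS = e + e^4 ≈ 57.32 → fails here (LHS ≠ RHS)

Answer: C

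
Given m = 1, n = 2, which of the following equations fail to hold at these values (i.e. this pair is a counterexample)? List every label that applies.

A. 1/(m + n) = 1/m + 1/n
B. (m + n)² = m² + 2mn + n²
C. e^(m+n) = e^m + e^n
A, C

Evaluating each claim at the given values:
A. LHS = 1/3, RHS = 3/2 → fails here (LHS ≠ RHS)
B. LHS = 9, RHS = 9 → holds here (LHS = RHS)
C. LHS = e^3 ≈ 20.09, RHS = e + e^2 ≈ 10.11 → fails here (LHS ≠ RHS)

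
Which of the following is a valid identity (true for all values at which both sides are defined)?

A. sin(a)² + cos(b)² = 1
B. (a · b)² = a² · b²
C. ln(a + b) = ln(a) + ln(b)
B

A: fails at (1, 5) — LHS = cos(5)² + sin(1)² ≈ 0.7885, RHS = 1.
B: holds — e.g. at (2, 7), both sides equal 196.
C: fails at (1, 4) — LHS = ln(5) ≈ 1.609, RHS = ln(4) ≈ 1.386.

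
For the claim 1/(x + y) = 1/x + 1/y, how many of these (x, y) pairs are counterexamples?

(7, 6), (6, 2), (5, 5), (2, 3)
4

Testing each pair:
(7, 6): LHS = 1/13, RHS = 13/42 → counterexample
(6, 2): LHS = 1/8, RHS = 2/3 → counterexample
(5, 5): LHS = 1/10, RHS = 2/5 → counterexample
(2, 3): LHS = 1/5, RHS = 5/6 → counterexample

That makes 4 counterexamples.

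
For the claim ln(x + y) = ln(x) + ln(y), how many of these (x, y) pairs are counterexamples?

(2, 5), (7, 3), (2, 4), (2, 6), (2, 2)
Testing each pair:
(2, 5): LHS = ln(7) ≈ 1.946, RHS = ln(2) + ln(5) ≈ 2.303 → counterexample
(7, 3): LHS = ln(10) ≈ 2.303, RHS = ln(3) + ln(7) ≈ 3.045 → counterexample
(2, 4): LHS = ln(6) ≈ 1.792, RHS = ln(2) + ln(4) ≈ 2.079 → counterexample
(2, 6): LHS = ln(8) ≈ 2.079, RHS = ln(2) + ln(6) ≈ 2.485 → counterexample
(2, 2): LHS = ln(4) ≈ 1.386, RHS = 2·ln(2) ≈ 1.386 → satisfies claim

That makes 4 counterexamples.

Answer: 4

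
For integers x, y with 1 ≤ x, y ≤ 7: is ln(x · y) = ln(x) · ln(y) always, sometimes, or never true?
Sometimes true

It holds at (x, y) = (1, 1) (both sides equal 0), but fails at (x, y) = (6, 6) (LHS = ln(36) ≈ 3.584, RHS = ln(6)² ≈ 3.21).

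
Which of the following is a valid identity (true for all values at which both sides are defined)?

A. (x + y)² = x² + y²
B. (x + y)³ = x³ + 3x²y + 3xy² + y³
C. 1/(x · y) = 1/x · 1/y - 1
B

A: fails at (1, 2) — LHS = 9, RHS = 5.
B: holds — e.g. at (5, 5), both sides equal 1000.
C: fails at (1, 1) — LHS = 1, RHS = 0.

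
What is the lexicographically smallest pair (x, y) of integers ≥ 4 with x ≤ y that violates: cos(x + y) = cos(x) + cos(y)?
Substituting (4, 4) into the claim:
LHS = cos(4 + 4) = cos(8) ≈ -0.1455
RHS = cos(4) + cos(4) = 2·cos(4) ≈ -1.307

Since LHS ≠ RHS, this pair disproves the claim, and no lexicographically smaller pair (x ≤ y, integers ≥ 4) does.

For instance (4, 7) is also a counterexample (LHS = cos(11) ≈ 0.004426, RHS = cos(4) + cos(7) ≈ 0.1003), but it's lexicographically larger.

Answer: (x, y) = (4, 4)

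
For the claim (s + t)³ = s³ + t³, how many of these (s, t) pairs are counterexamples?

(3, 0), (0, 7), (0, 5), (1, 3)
1

Testing each pair:
(3, 0): LHS = 27, RHS = 27 → satisfies claim
(0, 7): LHS = 343, RHS = 343 → satisfies claim
(0, 5): LHS = 125, RHS = 125 → satisfies claim
(1, 3): LHS = 64, RHS = 28 → counterexample

That makes 1 counterexample.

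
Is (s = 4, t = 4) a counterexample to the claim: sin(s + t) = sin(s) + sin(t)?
Yes

Substituting s = 4, t = 4:
LHS = sin(4 + 4) = sin(8) ≈ 0.9894
RHS = sin(4) + sin(4) = 2·sin(4) ≈ -1.514

Since LHS ≠ RHS, this pair disproves the claim.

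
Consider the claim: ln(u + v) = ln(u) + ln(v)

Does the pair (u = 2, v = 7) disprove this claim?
Yes

Substituting u = 2, v = 7:
LHS = ln(2 + 7) = ln(9) ≈ 2.197
RHS = ln(2) + ln(7) ≈ 2.639

Since LHS ≠ RHS, this pair disproves the claim.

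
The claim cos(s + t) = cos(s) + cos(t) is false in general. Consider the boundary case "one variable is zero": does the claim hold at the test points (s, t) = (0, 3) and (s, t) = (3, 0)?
At (0, 3): LHS = cos(3) ≈ -0.99 ≠ RHS = cos(3) + 1 ≈ 0.01001
At (3, 0): LHS = cos(3) ≈ -0.99 ≠ RHS = cos(3) + 1 ≈ 0.01001

Answer: No, fails at both test points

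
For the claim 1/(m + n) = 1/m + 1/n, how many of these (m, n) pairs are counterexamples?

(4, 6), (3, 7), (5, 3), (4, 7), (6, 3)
5

Testing each pair:
(4, 6): LHS = 1/10, RHS = 5/12 → counterexample
(3, 7): LHS = 1/10, RHS = 10/21 → counterexample
(5, 3): LHS = 1/8, RHS = 8/15 → counterexample
(4, 7): LHS = 1/11, RHS = 11/28 → counterexample
(6, 3): LHS = 1/9, RHS = 1/2 → counterexample

That makes 5 counterexamples.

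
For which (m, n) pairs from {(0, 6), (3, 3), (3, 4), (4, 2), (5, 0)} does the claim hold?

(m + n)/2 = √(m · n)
(3, 3)

Testing each pair:
(0, 6): LHS = 3, RHS = 0 → fails
(3, 3): LHS = 3, RHS = 3 → holds
(3, 4): LHS = 7/2, RHS = 2·√(3) ≈ 3.464 → fails
(4, 2): LHS = 3, RHS = 2·√(2) ≈ 2.828 → fails
(5, 0): LHS = 5/2, RHS = 0 → fails

1 of 5 pairs satisfies the claim.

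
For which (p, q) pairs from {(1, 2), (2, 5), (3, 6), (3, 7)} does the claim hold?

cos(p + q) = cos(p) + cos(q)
Testing each pair:
(1, 2): LHS = cos(3) ≈ -0.99, RHS = cos(2) + cos(1) ≈ 0.1242 → fails
(2, 5): LHS = cos(7) ≈ 0.7539, RHS = cos(2) + cos(5) ≈ -0.1325 → fails
(3, 6): LHS = cos(9) ≈ -0.9111, RHS = cos(3) + cos(6) ≈ -0.02982 → fails
(3, 7): LHS = cos(10) ≈ -0.8391, RHS = cos(3) + cos(7) ≈ -0.2361 → fails

No pair satisfies the claim.

Answer: None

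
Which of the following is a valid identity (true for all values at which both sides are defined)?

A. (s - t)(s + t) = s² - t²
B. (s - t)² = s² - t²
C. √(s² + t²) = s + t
A: holds — e.g. at (5, 8), both sides equal -39.
B: fails at (1, 4) — LHS = 9, RHS = -15.
C: fails at (1, 2) — LHS = √(5) ≈ 2.236, RHS = 3.

Answer: A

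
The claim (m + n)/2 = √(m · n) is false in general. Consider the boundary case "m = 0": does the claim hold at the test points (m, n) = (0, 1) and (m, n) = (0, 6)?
At (0, 1): LHS = 1/2 ≠ RHS = 0
At (0, 6): LHS = 3 ≠ RHS = 0

Answer: No, fails at both test points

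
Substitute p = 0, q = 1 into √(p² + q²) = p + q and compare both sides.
LHS = √(0² + 1²) = 1
RHS = 0 + 1 = 1

LHS = RHS: the two sides agree.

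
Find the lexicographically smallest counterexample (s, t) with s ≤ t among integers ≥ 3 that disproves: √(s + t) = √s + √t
(s, t) = (3, 3)

Substituting (3, 3) into the claim:
LHS = √(3 + 3) = √(6) ≈ 2.449
RHS = √3 + √3 = 2·√(3) ≈ 3.464

Since LHS ≠ RHS, this pair disproves the claim, and no lexicographically smaller pair (s ≤ t, integers ≥ 3) does.

For instance (4, 10) is also a counterexample (LHS = √(14) ≈ 3.742, RHS = 2 + √(10) ≈ 5.162), but it's lexicographically larger.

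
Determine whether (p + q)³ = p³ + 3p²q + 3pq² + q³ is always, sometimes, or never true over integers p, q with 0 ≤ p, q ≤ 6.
Always true

The identity holds for every pair in the range. For instance at (p, q) = (5, 5): both sides equal 1000.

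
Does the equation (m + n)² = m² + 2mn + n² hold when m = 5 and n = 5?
Substituting m = 5, n = 5:

LHS = (5 + 5)² = 100
RHS = 5² + 2·5·5 + 5² = 100

LHS = RHS, so the equation holds at this point.

Answer: Holds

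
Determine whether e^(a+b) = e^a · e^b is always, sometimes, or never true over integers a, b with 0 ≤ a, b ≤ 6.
Always true

The identity holds for every pair in the range. For instance at (a, b) = (6, 3): both sides equal e^9 ≈ 8103.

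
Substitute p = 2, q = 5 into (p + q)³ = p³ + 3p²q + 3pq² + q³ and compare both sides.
LHS = (2 + 5)³ = 343
RHS = 2³ + 3·2²·5 + 3·2·5² + 5³ = 343

LHS = RHS: the two sides agree.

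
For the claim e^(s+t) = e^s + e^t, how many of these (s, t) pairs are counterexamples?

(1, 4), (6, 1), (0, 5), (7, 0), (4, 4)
5

Testing each pair:
(1, 4): LHS = e^5 ≈ 148.4, RHS = e + e^4 ≈ 57.32 → counterexample
(6, 1): LHS = e^7 ≈ 1097, RHS = e + e^6 ≈ 406.1 → counterexample
(0, 5): LHS = e^5 ≈ 148.4, RHS = 1 + e^5 ≈ 149.4 → counterexample
(7, 0): LHS = e^7 ≈ 1097, RHS = 1 + e^7 ≈ 1098 → counterexample
(4, 4): LHS = e^8 ≈ 2981, RHS = 2·e^4 ≈ 109.2 → counterexample

That makes 5 counterexamples.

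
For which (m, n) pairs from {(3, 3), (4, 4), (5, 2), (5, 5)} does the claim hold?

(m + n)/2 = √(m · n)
(3, 3), (4, 4), (5, 5)

Testing each pair:
(3, 3): LHS = 3, RHS = 3 → holds
(4, 4): LHS = 4, RHS = 4 → holds
(5, 2): LHS = 7/2, RHS = √(10) ≈ 3.162 → fails
(5, 5): LHS = 5, RHS = 5 → holds

3 of 4 pairs satisfy the claim.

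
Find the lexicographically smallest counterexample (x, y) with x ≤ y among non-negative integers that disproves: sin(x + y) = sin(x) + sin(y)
(x, y) = (1, 1)

Substituting (1, 1) into the claim:
LHS = sin(1 + 1) = sin(2) ≈ 0.9093
RHS = sin(1) + sin(1) = 2·sin(1) ≈ 1.683

Since LHS ≠ RHS, this pair disproves the claim, and no lexicographically smaller pair (x ≤ y, non-negative integers) does.

For instance (3, 7) is also a counterexample (LHS = sin(10) ≈ -0.544, RHS = sin(3) + sin(7) ≈ 0.7981), but it's lexicographically larger.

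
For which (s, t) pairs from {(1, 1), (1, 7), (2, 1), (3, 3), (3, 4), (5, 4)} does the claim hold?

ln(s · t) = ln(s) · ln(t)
Testing each pair:
(1, 1): LHS = 0, RHS = 0 → holds
(1, 7): LHS = ln(7) ≈ 1.946, RHS = 0 → fails
(2, 1): LHS = ln(2) ≈ 0.6931, RHS = 0 → fails
(3, 3): LHS = ln(9) ≈ 2.197, RHS = ln(3)² ≈ 1.207 → fails
(3, 4): LHS = ln(12) ≈ 2.485, RHS = ln(3)·ln(4) ≈ 1.523 → fails
(5, 4): LHS = ln(20) ≈ 2.996, RHS = ln(4)·ln(5) ≈ 2.231 → fails

1 of 6 pairs satisfies the claim.

Answer: (1, 1)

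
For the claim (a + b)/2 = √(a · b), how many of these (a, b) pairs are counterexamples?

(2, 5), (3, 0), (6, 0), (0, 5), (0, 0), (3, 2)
Testing each pair:
(2, 5): LHS = 7/2, RHS = √(10) ≈ 3.162 → counterexample
(3, 0): LHS = 3/2, RHS = 0 → counterexample
(6, 0): LHS = 3, RHS = 0 → counterexample
(0, 5): LHS = 5/2, RHS = 0 → counterexample
(0, 0): LHS = 0, RHS = 0 → satisfies claim
(3, 2): LHS = 5/2, RHS = √(6) ≈ 2.449 → counterexample

That makes 5 counterexamples.

Answer: 5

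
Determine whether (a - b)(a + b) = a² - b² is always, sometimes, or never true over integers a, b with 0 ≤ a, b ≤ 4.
Always true

The identity holds for every pair in the range. For instance at (a, b) = (2, 1): both sides equal 3.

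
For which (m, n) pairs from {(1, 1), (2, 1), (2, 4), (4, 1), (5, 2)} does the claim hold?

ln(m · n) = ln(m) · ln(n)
(1, 1)

Testing each pair:
(1, 1): LHS = 0, RHS = 0 → holds
(2, 1): LHS = ln(2) ≈ 0.6931, RHS = 0 → fails
(2, 4): LHS = ln(8) ≈ 2.079, RHS = ln(2)·ln(4) ≈ 0.9609 → fails
(4, 1): LHS = ln(4) ≈ 1.386, RHS = 0 → fails
(5, 2): LHS = ln(10) ≈ 2.303, RHS = ln(2)·ln(5) ≈ 1.116 → fails

1 of 5 pairs satisfies the claim.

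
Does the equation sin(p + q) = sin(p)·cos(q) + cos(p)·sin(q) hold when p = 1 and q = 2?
Holds

Substituting p = 1, q = 2:

LHS = sin(1 + 2) = sin(3) ≈ 0.1411
RHS = sin(1)·cos(2) + cos(1)·sin(2) = sin(1)·cos(2) + sin(2)·cos(1) ≈ 0.1411

LHS = RHS, so the equation holds at this point.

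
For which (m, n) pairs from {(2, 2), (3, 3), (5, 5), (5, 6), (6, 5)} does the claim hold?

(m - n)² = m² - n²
(2, 2), (3, 3), (5, 5)

Testing each pair:
(2, 2): LHS = 0, RHS = 0 → holds
(3, 3): LHS = 0, RHS = 0 → holds
(5, 5): LHS = 0, RHS = 0 → holds
(5, 6): LHS = 1, RHS = -11 → fails
(6, 5): LHS = 1, RHS = 11 → fails

3 of 5 pairs satisfy the claim.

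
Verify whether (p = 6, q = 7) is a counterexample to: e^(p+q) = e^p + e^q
Yes

Substituting p = 6, q = 7:
LHS = e^(6+7) = e^13 ≈ 442413.4
RHS = e^6 + e^7 ≈ 1500

Since LHS ≠ RHS, this pair disproves the claim.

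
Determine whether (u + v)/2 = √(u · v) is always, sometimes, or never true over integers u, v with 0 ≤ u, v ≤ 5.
It holds at (u, v) = (0, 0) (both sides equal 0), but fails at (u, v) = (2, 0) (LHS = 1, RHS = 0).

Answer: Sometimes true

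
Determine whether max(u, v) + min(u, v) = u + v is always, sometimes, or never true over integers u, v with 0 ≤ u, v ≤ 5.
Always true

The identity holds for every pair in the range. For instance at (u, v) = (1, 4): both sides equal 5.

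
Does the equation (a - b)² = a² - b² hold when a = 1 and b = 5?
Substituting a = 1, b = 5:

LHS = (1 - 5)² = 16
RHS = 1² - 5² = -24

LHS ≠ RHS, so the equation does not hold at this point.

Answer: Fails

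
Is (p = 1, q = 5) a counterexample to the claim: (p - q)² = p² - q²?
Substituting p = 1, q = 5:
LHS = (1 - 5)² = 16
RHS = 1² - 5² = -24

Since LHS ≠ RHS, this pair disproves the claim.

Answer: Yes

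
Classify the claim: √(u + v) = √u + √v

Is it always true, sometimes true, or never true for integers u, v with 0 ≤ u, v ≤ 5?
It holds at (u, v) = (0, 2) (both sides equal √(2) ≈ 1.414), but fails at (u, v) = (5, 5) (LHS = √(10) ≈ 3.162, RHS = 2·√(5) ≈ 4.472).

Answer: Sometimes true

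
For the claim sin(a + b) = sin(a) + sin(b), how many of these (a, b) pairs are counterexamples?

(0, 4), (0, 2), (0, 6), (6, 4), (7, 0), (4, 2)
2

Testing each pair:
(0, 4): LHS = sin(4) ≈ -0.7568, RHS = sin(4) ≈ -0.7568 → satisfies claim
(0, 2): LHS = sin(2) ≈ 0.9093, RHS = sin(2) ≈ 0.9093 → satisfies claim
(0, 6): LHS = sin(6) ≈ -0.2794, RHS = sin(6) ≈ -0.2794 → satisfies claim
(6, 4): LHS = sin(10) ≈ -0.544, RHS = sin(4) + sin(6) ≈ -1.036 → counterexample
(7, 0): LHS = sin(7) ≈ 0.657, RHS = sin(7) ≈ 0.657 → satisfies claim
(4, 2): LHS = sin(6) ≈ -0.2794, RHS = sin(4) + sin(2) ≈ 0.1525 → counterexample

That makes 2 counterexamples.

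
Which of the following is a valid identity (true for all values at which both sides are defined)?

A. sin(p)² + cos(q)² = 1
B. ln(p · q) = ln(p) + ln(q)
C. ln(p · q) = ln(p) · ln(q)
B

A: fails at (1, 2) — LHS = cos(2)² + sin(1)² ≈ 0.8813, RHS = 1.
B: holds — e.g. at (4, 5), both sides equal ln(20) ≈ 2.996.
C: fails at (2, 4) — LHS = ln(8) ≈ 2.079, RHS = ln(2)·ln(4) ≈ 0.9609.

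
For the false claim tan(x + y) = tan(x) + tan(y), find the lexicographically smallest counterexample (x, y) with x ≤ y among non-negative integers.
(x, y) = (1, 1)

At (0, 3): both sides equal tan(3) ≈ -0.1425, so it holds there.
At (0, 4): both sides equal tan(4) ≈ 1.158, so it holds there.

Substituting (1, 1) into the claim:
LHS = tan(1 + 1) = tan(2) ≈ -2.185
RHS = tan(1) + tan(1) = 2·tan(1) ≈ 3.115

Since LHS ≠ RHS, this pair disproves the claim, and no lexicographically smaller pair (x ≤ y, non-negative integers) does.

For instance (3, 7) is also a counterexample (LHS = tan(10) ≈ 0.6484, RHS = tan(3) + tan(7) ≈ 0.7289), but it's lexicographically larger.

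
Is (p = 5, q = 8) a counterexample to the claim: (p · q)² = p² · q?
Yes

Substituting p = 5, q = 8:
LHS = (5 · 8)² = 1600
RHS = 5² · 8 = 200

Since LHS ≠ RHS, this pair disproves the claim.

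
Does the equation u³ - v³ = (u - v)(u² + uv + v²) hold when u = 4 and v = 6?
Substituting u = 4, v = 6:

LHS = 4³ - 6³ = -152
RHS = (4 - 6)(4² + 4·6 + 6²) = -152

LHS = RHS, so the equation holds at this point.

Answer: Holds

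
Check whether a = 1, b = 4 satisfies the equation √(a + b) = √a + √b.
Substituting a = 1, b = 4:

LHS = √(1 + 4) = √(5) ≈ 2.236
RHS = √1 + √4 = 3

LHS ≠ RHS, so the equation does not hold at this point.

Answer: Fails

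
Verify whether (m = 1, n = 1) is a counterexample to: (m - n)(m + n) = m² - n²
No

Substituting m = 1, n = 1:
LHS = (1 - 1)(1 + 1) = 0
RHS = 1² - 1² = 0

The sides agree, so this pair does not disprove the claim.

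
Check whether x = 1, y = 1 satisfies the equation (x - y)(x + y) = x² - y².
Holds

Substituting x = 1, y = 1:

LHS = (1 - 1)(1 + 1) = 0
RHS = 1² - 1² = 0

LHS = RHS, so the equation holds at this point.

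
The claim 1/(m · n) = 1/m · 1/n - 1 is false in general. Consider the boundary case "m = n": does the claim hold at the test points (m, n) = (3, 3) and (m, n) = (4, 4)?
At (3, 3): LHS = 1/9 ≠ RHS = -8/9
At (4, 4): LHS = 1/16 ≠ RHS = -15/16

Answer: No, fails at both test points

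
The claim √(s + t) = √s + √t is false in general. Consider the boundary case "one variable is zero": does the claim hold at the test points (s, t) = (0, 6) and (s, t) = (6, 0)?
At (0, 6): LHS = √(6) ≈ 2.449, RHS = √(6) ≈ 2.449 → equal
At (6, 0): LHS = √(6) ≈ 2.449, RHS = √(6) ≈ 2.449 → equal

So the claim does hold at both of these boundary points, even though it is not an identity.

Answer: Yes, holds at both test points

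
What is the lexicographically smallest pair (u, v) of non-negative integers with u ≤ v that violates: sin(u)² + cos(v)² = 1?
(u, v) = (0, 1)

Substituting (0, 1) into the claim:
LHS = sin(0)² + cos(1)² = cos(1)² ≈ 0.2919
RHS = 1

Since LHS ≠ RHS, this pair disproves the claim, and no lexicographically smaller pair (u ≤ v, non-negative integers) does.

For instance (2, 6) is also a counterexample (LHS = sin(2)² + cos(6)² ≈ 1.749, RHS = 1), but it's lexicographically larger.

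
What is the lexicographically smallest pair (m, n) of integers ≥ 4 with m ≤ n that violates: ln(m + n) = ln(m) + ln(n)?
Substituting (4, 4) into the claim:
LHS = ln(4 + 4) = ln(8) ≈ 2.079
RHS = ln(4) + ln(4) = 2·ln(4) ≈ 2.773

Since LHS ≠ RHS, this pair disproves the claim, and no lexicographically smaller pair (m ≤ n, integers ≥ 4) does.

For instance (9, 9) is also a counterexample (LHS = ln(18) ≈ 2.89, RHS = 2·ln(9) ≈ 4.394), but it's lexicographically larger.

Answer: (m, n) = (4, 4)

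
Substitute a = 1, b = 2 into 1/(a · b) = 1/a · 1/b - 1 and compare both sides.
LHS = 1/(1 · 2) = 1/2
RHS = 1/1 · 1/2 - 1 = -1/2

LHS ≠ RHS, so the equation does not hold here.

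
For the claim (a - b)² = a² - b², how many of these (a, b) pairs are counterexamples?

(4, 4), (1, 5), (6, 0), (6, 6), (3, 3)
1

Testing each pair:
(4, 4): LHS = 0, RHS = 0 → satisfies claim
(1, 5): LHS = 16, RHS = -24 → counterexample
(6, 0): LHS = 36, RHS = 36 → satisfies claim
(6, 6): LHS = 0, RHS = 0 → satisfies claim
(3, 3): LHS = 0, RHS = 0 → satisfies claim

That makes 1 counterexample.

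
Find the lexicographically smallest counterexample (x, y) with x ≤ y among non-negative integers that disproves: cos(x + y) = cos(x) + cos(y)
Substituting (0, 0) into the claim:
LHS = cos(0 + 0) = 1
RHS = cos(0) + cos(0) = 2

Since LHS ≠ RHS, this pair disproves the claim, and no lexicographically smaller pair (x ≤ y, non-negative integers) does.

For instance (1, 5) is also a counterexample (LHS = cos(6) ≈ 0.9602, RHS = cos(5) + cos(1) ≈ 0.824), but it's lexicographically larger.

Answer: (x, y) = (0, 0)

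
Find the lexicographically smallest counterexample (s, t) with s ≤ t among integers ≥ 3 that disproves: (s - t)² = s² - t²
(s, t) = (3, 4)

At (3, 3): both sides equal 0, so it holds there.

Substituting (3, 4) into the claim:
LHS = (3 - 4)² = 1
RHS = 3² - 4² = -7

Since LHS ≠ RHS, this pair disproves the claim, and no lexicographically smaller pair (s ≤ t, integers ≥ 3) does.

For instance (5, 6) is also a counterexample (LHS = 1, RHS = -11), but it's lexicographically larger.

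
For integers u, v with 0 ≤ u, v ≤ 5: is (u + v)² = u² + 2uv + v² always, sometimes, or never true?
Always true

The identity holds for every pair in the range. For instance at (u, v) = (2, 1): both sides equal 9.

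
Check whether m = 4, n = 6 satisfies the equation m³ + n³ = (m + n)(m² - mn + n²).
Holds

Substituting m = 4, n = 6:

LHS = 4³ + 6³ = 280
RHS = (4 + 6)(4² - 4·6 + 6²) = 280

LHS = RHS, so the equation holds at this point.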